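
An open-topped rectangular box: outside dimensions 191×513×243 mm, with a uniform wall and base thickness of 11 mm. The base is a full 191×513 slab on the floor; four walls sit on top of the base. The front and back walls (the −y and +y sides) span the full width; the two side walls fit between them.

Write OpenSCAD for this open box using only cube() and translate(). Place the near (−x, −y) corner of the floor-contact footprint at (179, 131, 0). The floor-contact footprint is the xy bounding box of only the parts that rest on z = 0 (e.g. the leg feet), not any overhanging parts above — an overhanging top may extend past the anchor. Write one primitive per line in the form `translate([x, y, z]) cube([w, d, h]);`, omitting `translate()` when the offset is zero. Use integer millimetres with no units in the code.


translate([179, 131, 0]) cube([191, 513, 11]);
translate([179, 131, 11]) cube([191, 11, 232]);
translate([179, 633, 11]) cube([191, 11, 232]);
translate([179, 142, 11]) cube([11, 491, 232]);
translate([359, 142, 11]) cube([11, 491, 232]);


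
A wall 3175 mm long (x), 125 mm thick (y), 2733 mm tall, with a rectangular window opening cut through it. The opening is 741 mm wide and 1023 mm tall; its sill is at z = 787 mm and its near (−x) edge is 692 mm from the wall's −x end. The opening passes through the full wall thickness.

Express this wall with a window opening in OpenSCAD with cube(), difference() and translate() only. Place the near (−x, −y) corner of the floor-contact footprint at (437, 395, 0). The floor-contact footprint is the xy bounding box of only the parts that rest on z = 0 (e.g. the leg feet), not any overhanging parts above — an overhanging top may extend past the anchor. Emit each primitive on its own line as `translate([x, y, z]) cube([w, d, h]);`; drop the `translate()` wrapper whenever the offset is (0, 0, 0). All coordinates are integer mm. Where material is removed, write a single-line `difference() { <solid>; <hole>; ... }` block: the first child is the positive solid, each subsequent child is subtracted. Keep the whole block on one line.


difference() { translate([437, 395, 0]) cube([3175, 125, 2733]); translate([1129, 395, 787]) cube([741, 125, 1023]); }


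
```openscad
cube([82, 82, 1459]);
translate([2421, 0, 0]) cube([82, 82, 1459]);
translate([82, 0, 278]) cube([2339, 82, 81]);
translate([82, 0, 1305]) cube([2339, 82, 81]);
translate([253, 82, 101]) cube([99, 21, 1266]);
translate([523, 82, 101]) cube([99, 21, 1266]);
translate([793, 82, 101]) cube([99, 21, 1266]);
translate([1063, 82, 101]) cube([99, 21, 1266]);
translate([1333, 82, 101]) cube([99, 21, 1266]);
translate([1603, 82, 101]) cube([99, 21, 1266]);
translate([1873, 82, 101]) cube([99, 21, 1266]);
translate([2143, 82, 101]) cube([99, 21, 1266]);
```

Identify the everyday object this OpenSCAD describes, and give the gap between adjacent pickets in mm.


A fence section. The picket gap is 171 mm.

Two posts, two rails, 8 pickets — a fence section. Span 2339 mm holds 8 pickets of 99 mm with 9 equal gaps: ⌊(2339 − 8·99) / 9⌋ = 171 mm.


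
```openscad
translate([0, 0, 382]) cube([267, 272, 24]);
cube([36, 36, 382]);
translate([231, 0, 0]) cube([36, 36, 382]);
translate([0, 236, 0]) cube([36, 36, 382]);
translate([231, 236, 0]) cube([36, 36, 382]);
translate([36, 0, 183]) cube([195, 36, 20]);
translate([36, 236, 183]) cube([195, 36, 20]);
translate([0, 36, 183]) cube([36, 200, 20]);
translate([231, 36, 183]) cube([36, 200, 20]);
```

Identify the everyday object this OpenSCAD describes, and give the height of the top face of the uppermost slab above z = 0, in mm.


A stool. The seat height is 406 mm.

A 267×272×24 slab at z = 382 on four corner posts — a stool. The seat top is 382 + 24 = 406 mm.


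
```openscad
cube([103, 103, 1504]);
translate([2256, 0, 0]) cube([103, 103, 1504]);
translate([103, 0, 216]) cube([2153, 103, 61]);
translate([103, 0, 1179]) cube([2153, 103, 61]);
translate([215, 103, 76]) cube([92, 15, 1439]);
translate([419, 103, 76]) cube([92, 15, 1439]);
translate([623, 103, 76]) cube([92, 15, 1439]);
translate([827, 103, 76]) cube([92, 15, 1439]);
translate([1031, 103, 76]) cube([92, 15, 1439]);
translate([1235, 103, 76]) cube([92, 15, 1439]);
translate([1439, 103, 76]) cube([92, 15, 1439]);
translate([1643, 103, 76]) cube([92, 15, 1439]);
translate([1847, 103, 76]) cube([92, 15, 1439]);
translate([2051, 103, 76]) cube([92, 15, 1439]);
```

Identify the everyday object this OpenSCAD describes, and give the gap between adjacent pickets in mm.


A fence section. The picket gap is 112 mm.

Two posts, two rails, 10 pickets — a fence section. Span 2153 mm holds 10 pickets of 92 mm with 11 equal gaps: ⌊(2153 − 10·92) / 11⌋ = 112 mm.


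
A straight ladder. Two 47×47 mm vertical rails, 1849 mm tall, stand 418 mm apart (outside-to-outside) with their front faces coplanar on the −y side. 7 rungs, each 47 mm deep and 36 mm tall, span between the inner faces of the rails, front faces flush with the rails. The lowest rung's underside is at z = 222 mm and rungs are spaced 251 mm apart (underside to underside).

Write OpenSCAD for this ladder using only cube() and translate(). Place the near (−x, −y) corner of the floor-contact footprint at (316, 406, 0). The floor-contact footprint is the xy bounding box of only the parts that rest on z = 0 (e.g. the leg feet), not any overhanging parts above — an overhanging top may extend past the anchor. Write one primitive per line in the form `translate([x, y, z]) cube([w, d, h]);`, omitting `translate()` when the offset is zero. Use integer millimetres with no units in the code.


// rung span = 418 - 2*47 = 324
// rung[k] z = 222 + k*251
translate([316, 406, 0]) cube([47, 47, 1849]);
translate([687, 406, 0]) cube([47, 47, 1849]);
translate([363, 406, 222]) cube([324, 47, 36]);
translate([363, 406, 473]) cube([324, 47, 36]);
translate([363, 406, 724]) cube([324, 47, 36]);
translate([363, 406, 975]) cube([324, 47, 36]);
translate([363, 406, 1226]) cube([324, 47, 36]);
translate([363, 406, 1477]) cube([324, 47, 36]);
translate([363, 406, 1728]) cube([324, 47, 36]);


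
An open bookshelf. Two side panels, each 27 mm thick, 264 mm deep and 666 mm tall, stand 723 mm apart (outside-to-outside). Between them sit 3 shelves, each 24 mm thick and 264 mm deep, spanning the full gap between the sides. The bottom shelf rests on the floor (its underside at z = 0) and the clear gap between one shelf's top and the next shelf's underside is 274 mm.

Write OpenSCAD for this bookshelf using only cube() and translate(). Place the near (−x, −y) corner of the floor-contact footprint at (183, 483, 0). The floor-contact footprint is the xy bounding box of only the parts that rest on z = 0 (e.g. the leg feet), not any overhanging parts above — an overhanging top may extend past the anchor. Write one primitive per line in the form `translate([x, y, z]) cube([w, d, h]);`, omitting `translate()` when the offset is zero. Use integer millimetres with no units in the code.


translate([183, 483, 0]) cube([27, 264, 666]);
translate([879, 483, 0]) cube([27, 264, 666]);
translate([210, 483, 0]) cube([669, 264, 24]);
translate([210, 483, 298]) cube([669, 264, 24]);
translate([210, 483, 596]) cube([669, 264, 24]);


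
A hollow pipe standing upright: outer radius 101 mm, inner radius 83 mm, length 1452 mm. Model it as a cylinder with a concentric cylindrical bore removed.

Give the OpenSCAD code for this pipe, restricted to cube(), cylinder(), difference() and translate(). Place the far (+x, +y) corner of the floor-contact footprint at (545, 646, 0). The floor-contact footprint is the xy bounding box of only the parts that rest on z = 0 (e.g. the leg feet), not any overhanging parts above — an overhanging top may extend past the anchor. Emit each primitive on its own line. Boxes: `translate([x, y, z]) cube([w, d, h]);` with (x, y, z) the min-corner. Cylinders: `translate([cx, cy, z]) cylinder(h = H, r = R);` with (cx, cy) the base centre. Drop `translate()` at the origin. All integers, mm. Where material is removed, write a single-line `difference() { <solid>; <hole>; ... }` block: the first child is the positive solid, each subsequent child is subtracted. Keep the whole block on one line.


difference() { translate([444, 545, 0]) cylinder(h = 1452, r = 101); translate([444, 545, 0]) cylinder(h = 1452, r = 83); }


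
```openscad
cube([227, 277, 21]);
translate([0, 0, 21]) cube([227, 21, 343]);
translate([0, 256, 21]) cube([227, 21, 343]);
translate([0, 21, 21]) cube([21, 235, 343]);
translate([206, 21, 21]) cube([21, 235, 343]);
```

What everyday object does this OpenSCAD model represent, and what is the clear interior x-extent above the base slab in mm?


An open box. The internal width is 185 mm.

A 227×277 base slab with four walls standing on it — an open box. The base is 227 mm wide and the walls are 21 mm thick, so the internal width is 227 − 2 × 21 = 185 mm.


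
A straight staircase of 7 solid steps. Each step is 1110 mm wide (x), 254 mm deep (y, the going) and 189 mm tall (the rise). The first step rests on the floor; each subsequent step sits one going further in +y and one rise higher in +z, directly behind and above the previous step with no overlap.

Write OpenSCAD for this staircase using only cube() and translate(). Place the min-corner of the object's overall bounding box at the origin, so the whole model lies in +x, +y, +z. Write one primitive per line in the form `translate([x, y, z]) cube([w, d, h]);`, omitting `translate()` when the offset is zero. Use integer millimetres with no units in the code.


cube([1110, 254, 189]);
translate([0, 254, 189]) cube([1110, 254, 189]);
translate([0, 508, 378]) cube([1110, 254, 189]);
translate([0, 762, 567]) cube([1110, 254, 189]);
translate([0, 1016, 756]) cube([1110, 254, 189]);
translate([0, 1270, 945]) cube([1110, 254, 189]);
translate([0, 1524, 1134]) cube([1110, 254, 189]);


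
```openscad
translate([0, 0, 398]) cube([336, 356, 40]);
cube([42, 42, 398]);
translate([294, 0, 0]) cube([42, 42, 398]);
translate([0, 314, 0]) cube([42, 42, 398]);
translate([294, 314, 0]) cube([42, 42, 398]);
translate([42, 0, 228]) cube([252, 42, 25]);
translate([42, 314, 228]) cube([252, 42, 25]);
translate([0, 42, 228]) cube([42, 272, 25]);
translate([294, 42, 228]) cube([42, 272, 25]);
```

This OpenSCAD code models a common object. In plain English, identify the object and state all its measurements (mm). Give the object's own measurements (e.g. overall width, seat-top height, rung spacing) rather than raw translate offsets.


A four-legged stool. The seat is a 336×356×40 mm slab whose top surface is at z = 438 mm; four square legs, each 42×42 mm in cross-section, run from the floor (z = 0) to the underside of the seat, each flush with a corner of the seat. Four stretchers, 42 mm wide and 25 mm tall, connect adjacent legs with their undersides at z = 228 mm, each running between the inner faces of the legs it joins and aligned with the legs' outer faces on the other axis.


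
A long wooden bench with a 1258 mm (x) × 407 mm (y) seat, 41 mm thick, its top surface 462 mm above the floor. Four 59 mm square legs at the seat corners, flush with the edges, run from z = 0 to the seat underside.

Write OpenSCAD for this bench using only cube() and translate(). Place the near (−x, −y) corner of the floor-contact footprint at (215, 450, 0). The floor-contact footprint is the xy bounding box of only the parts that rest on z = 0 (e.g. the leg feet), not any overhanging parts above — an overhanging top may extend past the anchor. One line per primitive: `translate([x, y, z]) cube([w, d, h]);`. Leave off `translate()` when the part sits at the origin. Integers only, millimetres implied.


// leg_h = 462 − 41 = 421
translate([215, 450, 421]) cube([1258, 407, 41]);
translate([215, 450, 0]) cube([59, 59, 421]);
translate([215, 798, 0]) cube([59, 59, 421]);
translate([1414, 450, 0]) cube([59, 59, 421]);
translate([1414, 798, 0]) cube([59, 59, 421]);


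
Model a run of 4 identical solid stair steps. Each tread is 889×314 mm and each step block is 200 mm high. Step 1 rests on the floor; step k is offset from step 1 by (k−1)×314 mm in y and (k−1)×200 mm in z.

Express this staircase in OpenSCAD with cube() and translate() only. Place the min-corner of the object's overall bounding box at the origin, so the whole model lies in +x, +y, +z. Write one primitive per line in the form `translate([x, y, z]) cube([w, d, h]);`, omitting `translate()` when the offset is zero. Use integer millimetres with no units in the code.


cube([889, 314, 200]);
translate([0, 314, 200]) cube([889, 314, 200]);
translate([0, 628, 400]) cube([889, 314, 200]);
translate([0, 942, 600]) cube([889, 314, 200]);


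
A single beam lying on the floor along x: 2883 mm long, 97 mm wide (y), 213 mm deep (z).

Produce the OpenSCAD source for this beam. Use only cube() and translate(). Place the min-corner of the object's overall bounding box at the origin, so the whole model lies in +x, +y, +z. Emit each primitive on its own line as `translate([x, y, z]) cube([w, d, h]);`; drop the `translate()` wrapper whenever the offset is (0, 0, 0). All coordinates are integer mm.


cube([2883, 97, 213]);


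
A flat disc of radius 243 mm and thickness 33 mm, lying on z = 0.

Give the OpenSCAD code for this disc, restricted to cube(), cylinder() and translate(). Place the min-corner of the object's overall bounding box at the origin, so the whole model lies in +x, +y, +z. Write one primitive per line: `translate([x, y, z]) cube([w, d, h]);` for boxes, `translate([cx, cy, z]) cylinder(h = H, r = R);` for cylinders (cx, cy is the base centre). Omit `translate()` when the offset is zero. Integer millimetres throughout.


translate([243, 243, 0]) cylinder(h = 33, r = 243);


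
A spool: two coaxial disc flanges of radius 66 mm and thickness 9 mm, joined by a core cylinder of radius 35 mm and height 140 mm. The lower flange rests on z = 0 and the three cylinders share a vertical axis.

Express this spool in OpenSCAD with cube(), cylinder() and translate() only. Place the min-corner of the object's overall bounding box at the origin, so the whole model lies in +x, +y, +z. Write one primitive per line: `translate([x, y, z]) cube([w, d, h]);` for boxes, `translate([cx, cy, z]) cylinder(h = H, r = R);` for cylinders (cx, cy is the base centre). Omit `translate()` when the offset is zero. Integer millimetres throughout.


translate([66, 66, 0]) cylinder(h = 9, r = 66);
translate([66, 66, 9]) cylinder(h = 140, r = 35);
translate([66, 66, 149]) cylinder(h = 9, r = 66);


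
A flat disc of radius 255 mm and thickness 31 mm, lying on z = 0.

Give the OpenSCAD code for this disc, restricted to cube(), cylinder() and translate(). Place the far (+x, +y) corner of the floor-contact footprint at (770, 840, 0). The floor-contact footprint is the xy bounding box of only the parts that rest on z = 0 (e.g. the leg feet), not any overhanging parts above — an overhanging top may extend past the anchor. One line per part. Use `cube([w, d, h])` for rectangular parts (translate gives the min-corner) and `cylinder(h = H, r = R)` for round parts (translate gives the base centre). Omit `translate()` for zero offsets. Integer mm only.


translate([515, 585, 0]) cylinder(h = 31, r = 255);


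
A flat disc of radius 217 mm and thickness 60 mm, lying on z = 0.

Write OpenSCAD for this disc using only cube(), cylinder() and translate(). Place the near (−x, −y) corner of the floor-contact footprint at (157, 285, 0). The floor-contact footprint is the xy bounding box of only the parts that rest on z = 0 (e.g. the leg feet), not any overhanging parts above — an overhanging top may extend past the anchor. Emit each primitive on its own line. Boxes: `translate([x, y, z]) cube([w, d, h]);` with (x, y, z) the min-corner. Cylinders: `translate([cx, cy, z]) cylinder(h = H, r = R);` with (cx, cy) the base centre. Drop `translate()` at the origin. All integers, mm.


translate([374, 502, 0]) cylinder(h = 60, r = 217);


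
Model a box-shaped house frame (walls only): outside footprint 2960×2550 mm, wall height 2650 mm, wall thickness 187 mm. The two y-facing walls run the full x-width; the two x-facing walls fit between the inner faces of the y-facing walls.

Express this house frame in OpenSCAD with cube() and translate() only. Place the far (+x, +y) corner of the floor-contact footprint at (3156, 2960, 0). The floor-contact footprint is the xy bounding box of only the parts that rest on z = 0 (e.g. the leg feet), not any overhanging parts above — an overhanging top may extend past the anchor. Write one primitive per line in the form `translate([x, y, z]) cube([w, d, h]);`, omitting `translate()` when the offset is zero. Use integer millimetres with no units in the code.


translate([196, 410, 0]) cube([2960, 187, 2650]);
translate([196, 2773, 0]) cube([2960, 187, 2650]);
translate([196, 597, 0]) cube([187, 2176, 2650]);
translate([2969, 597, 0]) cube([187, 2176, 2650]);


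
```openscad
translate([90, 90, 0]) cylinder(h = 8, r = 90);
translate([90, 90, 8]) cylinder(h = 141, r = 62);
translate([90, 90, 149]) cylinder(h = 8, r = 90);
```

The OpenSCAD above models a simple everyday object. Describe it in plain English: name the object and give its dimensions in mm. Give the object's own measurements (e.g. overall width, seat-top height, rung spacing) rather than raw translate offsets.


A spool: two coaxial disc flanges of radius 90 mm and thickness 8 mm, joined by a core cylinder of radius 62 mm and height 141 mm. The lower flange rests on z = 0 and the three cylinders share a vertical axis.


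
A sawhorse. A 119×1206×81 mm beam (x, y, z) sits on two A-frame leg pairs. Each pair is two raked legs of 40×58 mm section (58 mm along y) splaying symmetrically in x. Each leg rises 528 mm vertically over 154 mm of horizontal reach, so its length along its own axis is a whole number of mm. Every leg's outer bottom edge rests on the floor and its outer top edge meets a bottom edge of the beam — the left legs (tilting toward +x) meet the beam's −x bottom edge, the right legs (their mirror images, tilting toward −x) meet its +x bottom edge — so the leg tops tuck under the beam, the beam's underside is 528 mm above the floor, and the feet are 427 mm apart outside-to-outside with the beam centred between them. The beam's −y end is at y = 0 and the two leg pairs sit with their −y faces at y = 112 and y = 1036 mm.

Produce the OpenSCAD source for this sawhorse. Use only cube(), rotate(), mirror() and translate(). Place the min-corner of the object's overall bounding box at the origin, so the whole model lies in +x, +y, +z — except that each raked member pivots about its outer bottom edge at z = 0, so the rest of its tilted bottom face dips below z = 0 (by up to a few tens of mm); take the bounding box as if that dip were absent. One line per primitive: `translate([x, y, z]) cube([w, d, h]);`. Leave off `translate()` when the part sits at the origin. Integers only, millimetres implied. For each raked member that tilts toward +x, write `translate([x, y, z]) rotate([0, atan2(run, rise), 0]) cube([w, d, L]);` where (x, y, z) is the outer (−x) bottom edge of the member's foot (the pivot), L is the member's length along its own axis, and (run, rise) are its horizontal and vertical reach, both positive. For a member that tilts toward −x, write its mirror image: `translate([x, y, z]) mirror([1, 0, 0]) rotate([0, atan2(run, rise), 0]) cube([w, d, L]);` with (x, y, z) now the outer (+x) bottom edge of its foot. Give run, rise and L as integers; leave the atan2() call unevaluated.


translate([154, 0, 528]) cube([119, 1206, 81]);
translate([0, 112, 0]) rotate([0, atan2(154, 528), 0]) cube([40, 58, 550]);
translate([427, 112, 0]) mirror([1, 0, 0]) rotate([0, atan2(154, 528), 0]) cube([40, 58, 550]);
translate([0, 1036, 0]) rotate([0, atan2(154, 528), 0]) cube([40, 58, 550]);
translate([427, 1036, 0]) mirror([1, 0, 0]) rotate([0, atan2(154, 528), 0]) cube([40, 58, 550]);


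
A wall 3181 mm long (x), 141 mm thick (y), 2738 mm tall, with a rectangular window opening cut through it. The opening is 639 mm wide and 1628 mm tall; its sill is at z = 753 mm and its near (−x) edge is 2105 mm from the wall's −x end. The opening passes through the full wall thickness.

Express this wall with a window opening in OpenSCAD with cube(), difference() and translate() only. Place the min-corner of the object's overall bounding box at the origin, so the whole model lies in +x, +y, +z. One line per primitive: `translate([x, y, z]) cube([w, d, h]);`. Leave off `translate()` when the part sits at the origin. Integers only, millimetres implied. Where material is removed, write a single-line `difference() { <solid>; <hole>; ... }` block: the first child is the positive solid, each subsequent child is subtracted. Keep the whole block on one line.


difference() { cube([3181, 141, 2738]); translate([2105, 0, 753]) cube([639, 141, 1628]); }


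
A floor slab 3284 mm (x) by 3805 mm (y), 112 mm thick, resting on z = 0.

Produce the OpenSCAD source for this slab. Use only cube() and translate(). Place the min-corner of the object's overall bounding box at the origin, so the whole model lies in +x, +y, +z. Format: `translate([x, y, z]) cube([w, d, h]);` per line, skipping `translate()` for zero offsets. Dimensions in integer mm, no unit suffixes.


cube([3284, 3805, 112]);


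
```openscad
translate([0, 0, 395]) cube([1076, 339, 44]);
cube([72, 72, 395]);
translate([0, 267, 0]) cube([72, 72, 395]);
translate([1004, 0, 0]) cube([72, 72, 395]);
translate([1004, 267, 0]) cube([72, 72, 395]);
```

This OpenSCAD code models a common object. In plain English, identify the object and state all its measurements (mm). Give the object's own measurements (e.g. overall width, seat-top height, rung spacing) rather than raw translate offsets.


A bench: a 1076×339 mm seat slab, 44 mm thick, top at z = 439 mm, on four 72×72 mm square legs flush with the seat corners and standing on z = 0.


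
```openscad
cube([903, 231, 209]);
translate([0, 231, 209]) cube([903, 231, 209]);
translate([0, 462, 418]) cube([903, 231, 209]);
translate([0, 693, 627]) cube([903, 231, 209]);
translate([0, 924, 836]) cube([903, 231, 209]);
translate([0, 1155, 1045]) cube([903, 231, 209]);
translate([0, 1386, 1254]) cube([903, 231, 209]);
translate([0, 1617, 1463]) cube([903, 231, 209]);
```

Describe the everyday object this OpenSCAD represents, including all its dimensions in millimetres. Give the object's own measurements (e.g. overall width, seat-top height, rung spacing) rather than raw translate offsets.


A straight staircase of 8 solid steps. Each step is 903 mm wide (x), 231 mm deep (y, the going) and 209 mm tall (the rise). The first step rests on the floor; each subsequent step sits one going further in +y and one rise higher in +z, directly behind and above the previous step with no overlap.


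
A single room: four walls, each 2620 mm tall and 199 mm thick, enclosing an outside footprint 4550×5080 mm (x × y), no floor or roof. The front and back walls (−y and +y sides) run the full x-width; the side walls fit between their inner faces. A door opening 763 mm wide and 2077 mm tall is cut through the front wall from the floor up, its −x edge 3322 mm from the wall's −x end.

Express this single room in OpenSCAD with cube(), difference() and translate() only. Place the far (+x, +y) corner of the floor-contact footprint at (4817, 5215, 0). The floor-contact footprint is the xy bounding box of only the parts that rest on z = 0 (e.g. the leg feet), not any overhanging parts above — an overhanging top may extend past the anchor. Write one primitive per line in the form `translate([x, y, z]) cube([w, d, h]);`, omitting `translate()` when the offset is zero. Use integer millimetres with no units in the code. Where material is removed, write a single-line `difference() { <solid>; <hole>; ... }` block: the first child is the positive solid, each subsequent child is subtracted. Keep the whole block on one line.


difference() { translate([267, 135, 0]) cube([4550, 199, 2620]); translate([3589, 135, 0]) cube([763, 199, 2077]); }
translate([267, 5016, 0]) cube([4550, 199, 2620]);
translate([267, 334, 0]) cube([199, 4682, 2620]);
translate([4618, 334, 0]) cube([199, 4682, 2620]);


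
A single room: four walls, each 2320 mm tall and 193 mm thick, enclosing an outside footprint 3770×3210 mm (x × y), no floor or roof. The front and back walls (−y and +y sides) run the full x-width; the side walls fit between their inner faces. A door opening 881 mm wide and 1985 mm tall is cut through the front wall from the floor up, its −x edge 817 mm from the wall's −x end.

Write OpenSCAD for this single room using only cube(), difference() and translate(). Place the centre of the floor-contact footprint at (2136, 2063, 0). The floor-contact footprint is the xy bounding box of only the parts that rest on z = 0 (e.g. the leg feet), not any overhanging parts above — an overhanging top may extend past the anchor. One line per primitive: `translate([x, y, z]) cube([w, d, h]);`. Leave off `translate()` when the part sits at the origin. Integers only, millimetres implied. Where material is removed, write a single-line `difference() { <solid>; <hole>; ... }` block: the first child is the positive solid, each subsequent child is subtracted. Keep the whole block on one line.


difference() { translate([251, 458, 0]) cube([3770, 193, 2320]); translate([1068, 458, 0]) cube([881, 193, 1985]); }
translate([251, 3475, 0]) cube([3770, 193, 2320]);
translate([251, 651, 0]) cube([193, 2824, 2320]);
translate([3828, 651, 0]) cube([193, 2824, 2320]);


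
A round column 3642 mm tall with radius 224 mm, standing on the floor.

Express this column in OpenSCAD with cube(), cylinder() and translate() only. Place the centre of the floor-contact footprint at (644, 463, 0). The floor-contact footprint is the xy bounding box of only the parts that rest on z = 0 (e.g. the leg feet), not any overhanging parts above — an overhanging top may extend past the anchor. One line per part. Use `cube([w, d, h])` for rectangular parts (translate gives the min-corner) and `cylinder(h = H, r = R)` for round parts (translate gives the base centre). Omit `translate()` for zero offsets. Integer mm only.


translate([644, 463, 0]) cylinder(h = 3642, r = 224);


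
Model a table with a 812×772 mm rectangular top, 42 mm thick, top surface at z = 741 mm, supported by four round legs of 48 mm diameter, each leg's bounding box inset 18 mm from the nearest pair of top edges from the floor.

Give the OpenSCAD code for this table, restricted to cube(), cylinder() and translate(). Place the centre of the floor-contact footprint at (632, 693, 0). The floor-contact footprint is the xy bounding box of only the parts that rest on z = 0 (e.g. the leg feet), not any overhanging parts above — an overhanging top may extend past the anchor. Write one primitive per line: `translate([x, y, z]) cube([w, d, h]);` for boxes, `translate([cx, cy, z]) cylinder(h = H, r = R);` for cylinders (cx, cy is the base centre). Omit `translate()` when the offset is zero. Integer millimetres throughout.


translate([226, 307, 699]) cube([812, 772, 42]);
translate([268, 349, 0]) cylinder(h = 699, r = 24);
translate([996, 349, 0]) cylinder(h = 699, r = 24);
translate([268, 1037, 0]) cylinder(h = 699, r = 24);
translate([996, 1037, 0]) cylinder(h = 699, r = 24);


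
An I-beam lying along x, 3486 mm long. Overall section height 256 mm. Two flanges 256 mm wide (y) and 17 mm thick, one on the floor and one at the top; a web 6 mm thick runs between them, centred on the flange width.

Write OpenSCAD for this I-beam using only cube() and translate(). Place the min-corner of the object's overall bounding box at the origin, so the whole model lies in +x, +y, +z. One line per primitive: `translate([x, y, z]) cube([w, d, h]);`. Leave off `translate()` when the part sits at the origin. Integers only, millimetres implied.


cube([3486, 256, 17]);
translate([0, 125, 17]) cube([3486, 6, 222]);
translate([0, 0, 239]) cube([3486, 256, 17]);


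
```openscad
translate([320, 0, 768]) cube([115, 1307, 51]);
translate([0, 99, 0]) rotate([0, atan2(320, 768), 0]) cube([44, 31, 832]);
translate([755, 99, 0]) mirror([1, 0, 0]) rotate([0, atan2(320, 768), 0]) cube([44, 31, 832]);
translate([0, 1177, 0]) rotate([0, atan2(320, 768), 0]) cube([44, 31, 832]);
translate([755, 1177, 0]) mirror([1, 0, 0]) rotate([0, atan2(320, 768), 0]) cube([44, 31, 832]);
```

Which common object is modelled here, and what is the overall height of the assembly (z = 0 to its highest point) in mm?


A sawhorse. The overall height is 819 mm.

A beam across two mirrored pairs of raked legs — a sawhorse. The beam's underside is at z = 768 (matching the legs' vertical rise in atan2(320, 768)) and the beam is 51 mm tall, so its top is at 768 + 51 = 819 mm. The raked legs top out at the beam's underside, so that is the highest point.


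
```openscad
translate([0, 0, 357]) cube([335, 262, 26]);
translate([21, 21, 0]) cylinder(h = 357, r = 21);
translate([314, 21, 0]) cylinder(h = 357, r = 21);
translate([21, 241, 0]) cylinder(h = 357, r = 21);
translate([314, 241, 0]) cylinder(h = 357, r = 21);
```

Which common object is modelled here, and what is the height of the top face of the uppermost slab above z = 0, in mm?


A stool. The seat height is 383 mm.

A 335×262×26 slab at z = 357 on four corner cylinders — a stool. The seat top is 357 + 26 = 383 mm.


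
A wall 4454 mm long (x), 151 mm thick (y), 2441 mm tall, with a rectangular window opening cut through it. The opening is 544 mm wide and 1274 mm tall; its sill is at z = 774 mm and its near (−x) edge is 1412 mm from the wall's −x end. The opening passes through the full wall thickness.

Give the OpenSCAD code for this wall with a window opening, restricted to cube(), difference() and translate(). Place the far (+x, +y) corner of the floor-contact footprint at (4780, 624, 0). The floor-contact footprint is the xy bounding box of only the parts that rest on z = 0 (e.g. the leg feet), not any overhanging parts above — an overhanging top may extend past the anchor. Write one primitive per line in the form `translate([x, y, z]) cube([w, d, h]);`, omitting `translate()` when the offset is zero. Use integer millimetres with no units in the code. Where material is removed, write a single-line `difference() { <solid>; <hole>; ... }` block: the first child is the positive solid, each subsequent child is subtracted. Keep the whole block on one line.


difference() { translate([326, 473, 0]) cube([4454, 151, 2441]); translate([1738, 473, 774]) cube([544, 151, 1274]); }


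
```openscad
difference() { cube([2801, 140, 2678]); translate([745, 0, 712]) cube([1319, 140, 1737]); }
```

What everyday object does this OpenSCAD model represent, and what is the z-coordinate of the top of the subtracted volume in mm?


A wall with a window opening. The window head height is 2449 mm.

A wall with a rectangular opening subtracted — a window. Sill at z = 712, opening 1737 mm tall, so the head is at 712 + 1737 = 2449 mm.


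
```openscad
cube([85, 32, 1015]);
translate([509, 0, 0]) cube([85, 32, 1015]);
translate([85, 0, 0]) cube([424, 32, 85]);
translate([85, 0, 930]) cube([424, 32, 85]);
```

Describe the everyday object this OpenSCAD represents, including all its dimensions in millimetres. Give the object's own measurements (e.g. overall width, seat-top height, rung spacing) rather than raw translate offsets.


A rectangular picture frame lying in the x–z plane (depth along y). The opening is 424 mm wide (x) by 845 mm tall (z), surrounded by a border 85 mm wide on all four sides. The frame is 32 mm deep and is made of two full-height vertical stiles with two horizontal rails fitted between them.


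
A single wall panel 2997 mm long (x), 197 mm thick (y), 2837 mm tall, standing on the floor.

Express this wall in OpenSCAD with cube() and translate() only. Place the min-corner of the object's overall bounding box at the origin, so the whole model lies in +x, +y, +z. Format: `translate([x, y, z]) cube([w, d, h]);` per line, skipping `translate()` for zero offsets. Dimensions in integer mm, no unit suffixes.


cube([2997, 197, 2837]);


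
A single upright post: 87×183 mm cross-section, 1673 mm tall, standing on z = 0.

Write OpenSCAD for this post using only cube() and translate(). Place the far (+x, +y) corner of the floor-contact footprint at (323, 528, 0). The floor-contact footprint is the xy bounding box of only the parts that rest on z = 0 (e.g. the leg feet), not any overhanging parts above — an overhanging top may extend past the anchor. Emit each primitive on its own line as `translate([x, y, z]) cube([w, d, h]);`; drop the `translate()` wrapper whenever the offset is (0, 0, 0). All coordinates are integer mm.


translate([236, 345, 0]) cube([87, 183, 1673]);


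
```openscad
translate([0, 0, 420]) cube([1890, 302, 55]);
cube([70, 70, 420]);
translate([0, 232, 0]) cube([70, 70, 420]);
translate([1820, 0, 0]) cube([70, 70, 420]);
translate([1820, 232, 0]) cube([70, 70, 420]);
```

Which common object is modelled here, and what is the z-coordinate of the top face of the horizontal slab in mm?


A bench. The seat-top height is 475 mm.

A long slab on four corner posts — a bench. The slab sits at z = 420 with thickness 55, so the top is 420 + 55 = 475 mm.


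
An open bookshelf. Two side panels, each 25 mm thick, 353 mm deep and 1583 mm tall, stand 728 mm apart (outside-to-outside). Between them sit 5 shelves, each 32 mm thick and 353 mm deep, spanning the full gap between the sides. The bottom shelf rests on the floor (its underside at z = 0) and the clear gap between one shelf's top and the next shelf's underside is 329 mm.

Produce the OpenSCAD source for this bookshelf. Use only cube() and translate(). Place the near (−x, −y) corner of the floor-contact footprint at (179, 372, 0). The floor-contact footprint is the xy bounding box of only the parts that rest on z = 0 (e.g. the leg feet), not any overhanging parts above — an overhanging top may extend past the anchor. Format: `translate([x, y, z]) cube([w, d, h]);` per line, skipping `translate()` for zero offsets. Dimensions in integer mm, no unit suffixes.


translate([179, 372, 0]) cube([25, 353, 1583]);
translate([882, 372, 0]) cube([25, 353, 1583]);
translate([204, 372, 0]) cube([678, 353, 32]);
translate([204, 372, 361]) cube([678, 353, 32]);
translate([204, 372, 722]) cube([678, 353, 32]);
translate([204, 372, 1083]) cube([678, 353, 32]);
translate([204, 372, 1444]) cube([678, 353, 32]);


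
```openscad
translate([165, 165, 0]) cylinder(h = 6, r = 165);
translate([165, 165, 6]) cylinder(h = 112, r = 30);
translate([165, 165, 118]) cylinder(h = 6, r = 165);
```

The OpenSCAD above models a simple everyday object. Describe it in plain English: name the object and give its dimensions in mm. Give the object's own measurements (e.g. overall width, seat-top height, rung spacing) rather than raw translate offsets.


A spool: two coaxial disc flanges of radius 165 mm and thickness 6 mm, joined by a core cylinder of radius 30 mm and height 112 mm. The lower flange rests on z = 0 and the three cylinders share a vertical axis.


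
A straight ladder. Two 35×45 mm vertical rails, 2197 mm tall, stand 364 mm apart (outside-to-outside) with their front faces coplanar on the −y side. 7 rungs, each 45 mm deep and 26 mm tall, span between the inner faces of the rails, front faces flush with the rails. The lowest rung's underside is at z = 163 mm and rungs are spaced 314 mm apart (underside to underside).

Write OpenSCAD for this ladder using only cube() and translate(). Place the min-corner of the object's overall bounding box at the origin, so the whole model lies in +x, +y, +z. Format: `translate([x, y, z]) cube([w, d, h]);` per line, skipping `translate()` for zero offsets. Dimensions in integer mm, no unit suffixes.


cube([35, 45, 2197]);
translate([329, 0, 0]) cube([35, 45, 2197]);
translate([35, 0, 163]) cube([294, 45, 26]);
translate([35, 0, 477]) cube([294, 45, 26]);
translate([35, 0, 791]) cube([294, 45, 26]);
translate([35, 0, 1105]) cube([294, 45, 26]);
translate([35, 0, 1419]) cube([294, 45, 26]);
translate([35, 0, 1733]) cube([294, 45, 26]);
translate([35, 0, 2047]) cube([294, 45, 26]);


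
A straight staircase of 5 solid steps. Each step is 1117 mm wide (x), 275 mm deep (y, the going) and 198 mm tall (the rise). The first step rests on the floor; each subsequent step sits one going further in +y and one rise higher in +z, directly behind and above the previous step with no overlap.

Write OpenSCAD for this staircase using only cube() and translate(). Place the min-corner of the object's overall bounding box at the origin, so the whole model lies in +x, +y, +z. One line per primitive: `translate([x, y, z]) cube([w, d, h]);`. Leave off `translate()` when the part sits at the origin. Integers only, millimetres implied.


cube([1117, 275, 198]);
translate([0, 275, 198]) cube([1117, 275, 198]);
translate([0, 550, 396]) cube([1117, 275, 198]);
translate([0, 825, 594]) cube([1117, 275, 198]);
translate([0, 1100, 792]) cube([1117, 275, 198]);


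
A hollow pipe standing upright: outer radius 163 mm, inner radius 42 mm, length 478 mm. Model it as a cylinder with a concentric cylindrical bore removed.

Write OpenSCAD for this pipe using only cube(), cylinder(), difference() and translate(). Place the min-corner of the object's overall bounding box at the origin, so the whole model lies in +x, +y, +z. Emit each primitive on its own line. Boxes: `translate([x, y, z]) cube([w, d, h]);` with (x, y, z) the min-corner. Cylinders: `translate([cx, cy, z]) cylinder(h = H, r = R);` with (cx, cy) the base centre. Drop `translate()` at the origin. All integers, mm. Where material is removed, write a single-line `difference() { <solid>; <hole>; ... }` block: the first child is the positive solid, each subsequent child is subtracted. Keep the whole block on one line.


difference() { translate([163, 163, 0]) cylinder(h = 478, r = 163); translate([163, 163, 0]) cylinder(h = 478, r = 42); }


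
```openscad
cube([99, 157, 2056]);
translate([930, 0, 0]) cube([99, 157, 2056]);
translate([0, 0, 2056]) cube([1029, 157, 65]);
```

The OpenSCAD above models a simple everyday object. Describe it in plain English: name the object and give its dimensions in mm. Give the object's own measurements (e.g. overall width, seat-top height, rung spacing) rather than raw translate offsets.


A door frame. The clear opening is 831 mm wide and 2056 mm high. Two 99 mm wide jambs, 157 mm deep, stand either side of the opening from the floor to the top of the opening. A 65 mm thick head sits across the top of both jambs, spanning the full outside width of the frame.


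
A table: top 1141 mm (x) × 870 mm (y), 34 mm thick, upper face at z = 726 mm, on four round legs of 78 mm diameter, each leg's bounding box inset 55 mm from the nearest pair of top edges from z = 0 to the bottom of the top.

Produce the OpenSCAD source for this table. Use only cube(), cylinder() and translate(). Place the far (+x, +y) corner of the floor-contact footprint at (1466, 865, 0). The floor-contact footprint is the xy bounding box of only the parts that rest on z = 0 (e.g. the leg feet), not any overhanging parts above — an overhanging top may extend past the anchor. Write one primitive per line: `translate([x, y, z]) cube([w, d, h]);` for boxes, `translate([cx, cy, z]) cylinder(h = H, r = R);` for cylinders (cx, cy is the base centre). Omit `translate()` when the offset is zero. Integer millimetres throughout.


translate([380, 50, 692]) cube([1141, 870, 34]);
translate([474, 144, 0]) cylinder(h = 692, r = 39);
translate([1427, 144, 0]) cylinder(h = 692, r = 39);
translate([474, 826, 0]) cylinder(h = 692, r = 39);
translate([1427, 826, 0]) cylinder(h = 692, r = 39);


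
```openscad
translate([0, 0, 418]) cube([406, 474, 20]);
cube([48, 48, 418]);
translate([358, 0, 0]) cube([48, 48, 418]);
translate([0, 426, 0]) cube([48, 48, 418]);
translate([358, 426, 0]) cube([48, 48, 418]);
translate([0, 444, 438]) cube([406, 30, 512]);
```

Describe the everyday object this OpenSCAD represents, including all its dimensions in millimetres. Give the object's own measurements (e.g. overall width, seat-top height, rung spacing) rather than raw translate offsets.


A chair. The seat is a 406×474×20 mm slab with its top at z = 438 mm, on four 48×48 mm corner legs (flush with the seat edges, standing on z = 0). A flat backrest 30 mm thick, 512 mm tall, spans the full seat width and rises from the seat top along its +y edge, rear face flush with the rear of the seat.
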